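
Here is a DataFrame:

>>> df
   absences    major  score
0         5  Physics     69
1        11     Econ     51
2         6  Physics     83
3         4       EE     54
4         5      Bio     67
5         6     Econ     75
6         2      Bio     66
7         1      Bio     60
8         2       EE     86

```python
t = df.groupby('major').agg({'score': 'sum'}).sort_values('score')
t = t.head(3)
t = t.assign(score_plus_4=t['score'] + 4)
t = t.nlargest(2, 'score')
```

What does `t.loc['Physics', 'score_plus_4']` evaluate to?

group by major, sum of score:
         score
major         
Bio        193
EE         140
Econ       126
Physics    152
sort by score:
         score
major         
Econ       126
EE         140
Physics    152
Bio        193
take first 3 rows:
         score
major         
Econ       126
EE         140
Physics    152
add column score_plus_4 = t['score'] + 4:
         score  score_plus_4
major                       
Econ       126           130
EE         140           144
Physics    152           156
take 2 rows with largest score:
         score  score_plus_4
major                       
Physics    152           156
EE         140           144
Finally, value at row 'Physics', column 'score_plus_4' = 156.

156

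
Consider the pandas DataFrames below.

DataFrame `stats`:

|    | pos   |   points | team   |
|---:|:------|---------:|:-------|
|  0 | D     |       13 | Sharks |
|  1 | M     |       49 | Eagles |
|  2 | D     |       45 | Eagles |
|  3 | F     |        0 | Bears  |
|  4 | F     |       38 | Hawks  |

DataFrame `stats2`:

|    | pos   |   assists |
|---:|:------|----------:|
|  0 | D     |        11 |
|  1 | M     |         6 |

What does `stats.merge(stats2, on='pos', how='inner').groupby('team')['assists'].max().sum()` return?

merge on 'pos' (how='inner') → 3 rows:
  pos  points    team  assists
0   D      13  Sharks       11
1   M      49  Eagles        6
2   D      45  Eagles       11
group by team, max of assists:
team
Eagles    11
Sharks    11
Name: assists, dtype: int64
Finally, sum of the resulting series = 22.

22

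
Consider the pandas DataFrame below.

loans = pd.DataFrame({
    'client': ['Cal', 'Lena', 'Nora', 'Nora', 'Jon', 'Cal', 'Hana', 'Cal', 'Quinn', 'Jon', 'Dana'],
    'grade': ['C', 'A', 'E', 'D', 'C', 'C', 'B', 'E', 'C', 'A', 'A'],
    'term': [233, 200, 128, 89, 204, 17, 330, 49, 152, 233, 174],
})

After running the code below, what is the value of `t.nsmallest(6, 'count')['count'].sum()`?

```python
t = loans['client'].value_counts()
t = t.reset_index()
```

8

value_counts of client:
client
Cal      3
Nora     2
Jon      2
Lena     1
Hana     1
Quinn    1
Dana     1
Name: count, dtype: int64
reset_index():
  client  count
0    Cal      3
1   Nora      2
2    Jon      2
3   Lena      1
4   Hana      1
5  Quinn      1
6   Dana      1
take 6 rows with smallest count:
  client  count
3   Lena      1
4   Hana      1
5  Quinn      1
6   Dana      1
1   Nora      2
2    Jon      2
Then the sum of column 'count': 8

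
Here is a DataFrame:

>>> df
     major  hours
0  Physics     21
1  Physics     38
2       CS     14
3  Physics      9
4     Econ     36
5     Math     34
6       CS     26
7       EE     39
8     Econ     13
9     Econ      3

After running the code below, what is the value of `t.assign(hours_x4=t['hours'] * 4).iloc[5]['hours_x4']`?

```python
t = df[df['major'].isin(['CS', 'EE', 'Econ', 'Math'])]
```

52

filter rows where major in ['CS', 'EE', 'Econ', 'Math']:
  major  hours
2    CS     14
4  Econ     36
5  Math     34
6    CS     26
7    EE     39
8  Econ     13
9  Econ      3
add column hours_x4 = t['hours'] * 4:
  major  hours  hours_x4
2    CS     14        56
4  Econ     36       144
5  Math     34       136
6    CS     26       104
7    EE     39       156
8  Econ     13        52
9  Econ      3        12
Finally, value at position 5, column 'hours_x4' = 52.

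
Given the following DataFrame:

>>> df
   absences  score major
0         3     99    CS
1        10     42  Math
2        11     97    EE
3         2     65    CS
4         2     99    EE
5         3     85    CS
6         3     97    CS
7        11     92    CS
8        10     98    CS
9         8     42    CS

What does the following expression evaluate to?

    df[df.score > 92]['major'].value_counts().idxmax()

CS

filter rows where score > 92:
   absences  score major
0         3     99    CS
2        11     97    EE
4         2     99    EE
6         3     97    CS
8        10     98    CS
value_counts of major:
major
CS    3
EE    2
Name: count, dtype: int64
Reading off the label with the largest value, we get CS.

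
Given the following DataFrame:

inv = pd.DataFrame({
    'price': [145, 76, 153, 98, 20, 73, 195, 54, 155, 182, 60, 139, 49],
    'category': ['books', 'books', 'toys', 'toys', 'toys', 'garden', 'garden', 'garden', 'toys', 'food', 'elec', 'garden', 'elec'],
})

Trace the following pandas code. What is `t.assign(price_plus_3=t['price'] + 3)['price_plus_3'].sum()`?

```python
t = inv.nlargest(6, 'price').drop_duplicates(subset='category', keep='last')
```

take 6 rows with largest price:
    price category
6     195   garden
9     182     food
8     155     toys
2     153     toys
0     145    books
11    139   garden
drop duplicate category (keep=last):
    price category
9     182     food
2     153     toys
0     145    books
11    139   garden
add column price_plus_3 = t['price'] + 3:
    price category  price_plus_3
9     182     food           185
2     153     toys           156
0     145    books           148
11    139   garden           142
Taking the sum of column 'price_plus_3' gives 631.

631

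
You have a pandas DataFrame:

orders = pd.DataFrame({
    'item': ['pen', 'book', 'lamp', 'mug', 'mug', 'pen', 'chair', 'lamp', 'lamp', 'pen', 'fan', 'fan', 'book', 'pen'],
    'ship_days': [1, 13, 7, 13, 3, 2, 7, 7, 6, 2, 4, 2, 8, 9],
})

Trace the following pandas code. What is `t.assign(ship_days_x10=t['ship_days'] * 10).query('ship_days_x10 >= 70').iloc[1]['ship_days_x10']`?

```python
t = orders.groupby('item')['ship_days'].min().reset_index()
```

70

group by item, min of ship_days:
item
book     8
chair    7
fan      2
lamp     6
mug      3
pen      1
Name: ship_days, dtype: int64
reset_index():
    item  ship_days
0   book          8
1  chair          7
2    fan          2
3   lamp          6
4    mug          3
5    pen          1
add column ship_days_x10 = t['ship_days'] * 10:
    item  ship_days  ship_days_x10
0   book          8             80
1  chair          7             70
2    fan          2             20
3   lamp          6             60
4    mug          3             30
5    pen          1             10
filter rows where ship_days_x10 >= 70:
    item  ship_days  ship_days_x10
0   book          8             80
1  chair          7             70
Hence 70.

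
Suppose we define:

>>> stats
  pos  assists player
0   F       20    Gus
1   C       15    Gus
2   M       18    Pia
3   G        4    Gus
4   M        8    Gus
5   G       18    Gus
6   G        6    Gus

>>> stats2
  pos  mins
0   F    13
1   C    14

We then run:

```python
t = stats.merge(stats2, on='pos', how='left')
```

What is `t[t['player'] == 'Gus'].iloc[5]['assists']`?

6

merge on 'pos' (how='left') → 7 rows:
  pos  assists player  mins
0   F       20    Gus  13.0
1   C       15    Gus  14.0
2   M       18    Pia   NaN
3   G        4    Gus   NaN
4   M        8    Gus   NaN
5   G       18    Gus   NaN
6   G        6    Gus   NaN
filter rows where player == 'Gus':
  pos  assists player  mins
0   F       20    Gus  13.0
1   C       15    Gus  14.0
3   G        4    Gus   NaN
4   M        8    Gus   NaN
5   G       18    Gus   NaN
6   G        6    Gus   NaN
value at position 5, column 'assists' → 6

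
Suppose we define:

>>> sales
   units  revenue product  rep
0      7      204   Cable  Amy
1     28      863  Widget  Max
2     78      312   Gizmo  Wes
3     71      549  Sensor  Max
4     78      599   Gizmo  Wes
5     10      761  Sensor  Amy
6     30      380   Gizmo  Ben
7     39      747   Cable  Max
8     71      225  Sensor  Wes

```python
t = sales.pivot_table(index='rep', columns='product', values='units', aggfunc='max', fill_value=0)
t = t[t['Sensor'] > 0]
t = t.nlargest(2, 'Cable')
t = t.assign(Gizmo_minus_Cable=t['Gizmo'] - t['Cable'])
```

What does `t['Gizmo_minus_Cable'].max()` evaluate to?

pivot: rows=rep, cols=product, max(units):
product  Cable  Gizmo  Sensor  Widget
rep                                  
Amy          7      0      10       0
Ben          0     30       0       0
Max         39      0      71      28
Wes          0     78      71       0
filter rows where Sensor > 0:
product  Cable  Gizmo  Sensor  Widget
rep                                  
Amy          7      0      10       0
Max         39      0      71      28
Wes          0     78      71       0
take 2 rows with largest Cable:
product  Cable  Gizmo  Sensor  Widget
rep                                  
Max         39      0      71      28
Amy          7      0      10       0
add column Gizmo_minus_Cable = t['Gizmo'] - t['Cable']:
product  Cable  Gizmo  Sensor  Widget  Gizmo_minus_Cable
rep                                                     
Max         39      0      71      28                -39
Amy          7      0      10       0                 -7

-7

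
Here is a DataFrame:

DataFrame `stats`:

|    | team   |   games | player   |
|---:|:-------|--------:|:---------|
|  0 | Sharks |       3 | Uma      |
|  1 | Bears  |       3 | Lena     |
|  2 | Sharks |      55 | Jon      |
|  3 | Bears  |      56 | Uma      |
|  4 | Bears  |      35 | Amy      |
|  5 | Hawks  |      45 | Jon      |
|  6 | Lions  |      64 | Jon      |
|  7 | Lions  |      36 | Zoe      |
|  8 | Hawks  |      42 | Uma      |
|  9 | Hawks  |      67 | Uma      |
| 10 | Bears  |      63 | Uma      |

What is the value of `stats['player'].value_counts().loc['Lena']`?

value_counts of player:
player
Uma     5
Jon     3
Lena    1
Amy     1
Zoe     1
Name: count, dtype: int64
Taking the value at index 'Lena' gives 1.

1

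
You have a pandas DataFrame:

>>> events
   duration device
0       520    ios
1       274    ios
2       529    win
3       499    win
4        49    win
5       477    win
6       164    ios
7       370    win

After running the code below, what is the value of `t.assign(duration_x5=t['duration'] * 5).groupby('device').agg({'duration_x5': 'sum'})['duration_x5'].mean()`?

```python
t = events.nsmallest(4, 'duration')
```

2142.5

take 4 rows with smallest duration:
   duration device
4        49    win
6       164    ios
1       274    ios
7       370    win
add column duration_x5 = t['duration'] * 5:
   duration device  duration_x5
4        49    win          245
6       164    ios          820
1       274    ios         1370
7       370    win         1850
group by device, sum of duration_x5:
        duration_x5
device             
ios            2190
win            2095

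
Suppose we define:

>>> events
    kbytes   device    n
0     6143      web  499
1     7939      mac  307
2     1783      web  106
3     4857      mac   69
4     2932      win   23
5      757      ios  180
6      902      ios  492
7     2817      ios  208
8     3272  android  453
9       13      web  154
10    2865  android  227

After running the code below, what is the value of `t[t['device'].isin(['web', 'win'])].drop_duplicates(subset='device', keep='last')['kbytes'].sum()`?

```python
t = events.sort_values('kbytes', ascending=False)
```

2945

sort by kbytes descending:
    kbytes   device    n
1     7939      mac  307
0     6143      web  499
3     4857      mac   69
8     3272  android  453
4     2932      win   23
10    2865  android  227
7     2817      ios  208
2     1783      web  106
6      902      ios  492
5      757      ios  180
9       13      web  154
filter rows where device in ['web', 'win']:
   kbytes device    n
0    6143    web  499
4    2932    win   23
2    1783    web  106
9      13    web  154
drop duplicate device (keep=last):
   kbytes device    n
4    2932    win   23
9      13    web  154
sum of column 'kbytes' → 2945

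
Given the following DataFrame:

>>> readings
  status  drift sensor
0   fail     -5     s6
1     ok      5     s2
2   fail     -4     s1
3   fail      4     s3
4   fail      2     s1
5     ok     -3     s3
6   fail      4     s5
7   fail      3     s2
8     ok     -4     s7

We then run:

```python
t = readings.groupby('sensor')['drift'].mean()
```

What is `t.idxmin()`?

group by sensor, mean of drift:
sensor
s1   -1.0
s2    4.0
s3    0.5
s5    4.0
s6   -5.0
s7   -4.0
Name: drift, dtype: float64

s6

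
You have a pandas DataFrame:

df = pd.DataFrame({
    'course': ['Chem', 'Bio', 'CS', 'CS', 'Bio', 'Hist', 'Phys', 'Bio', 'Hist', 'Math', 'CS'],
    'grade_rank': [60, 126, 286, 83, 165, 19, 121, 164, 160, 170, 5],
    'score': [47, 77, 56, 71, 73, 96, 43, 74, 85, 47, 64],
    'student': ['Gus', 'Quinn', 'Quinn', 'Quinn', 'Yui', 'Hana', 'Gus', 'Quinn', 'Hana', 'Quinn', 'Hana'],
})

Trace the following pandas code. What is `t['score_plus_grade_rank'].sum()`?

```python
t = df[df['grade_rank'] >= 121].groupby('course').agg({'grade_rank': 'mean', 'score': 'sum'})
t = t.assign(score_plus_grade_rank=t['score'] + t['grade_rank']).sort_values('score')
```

filter rows where grade_rank >= 121:
  course  grade_rank  score student
1    Bio         126     77   Quinn
2     CS         286     56   Quinn
4    Bio         165     73     Yui
6   Phys         121     43     Gus
7    Bio         164     74   Quinn
8   Hist         160     85    Hana
9   Math         170     47   Quinn
group by course: mean(grade_rank), sum(score):
        grade_rank  score
course                   
Bio     151.666667    224
CS      286.000000     56
Hist    160.000000     85
Math    170.000000     47
Phys    121.000000     43
add column score_plus_grade_rank = t['score'] + t['grade_rank']:
        grade_rank  score  score_plus_grade_rank
course                                          
Bio     151.666667    224             375.666667
CS      286.000000     56             342.000000
Hist    160.000000     85             245.000000
Math    170.000000     47             217.000000
Phys    121.000000     43             164.000000
sort by score:
        grade_rank  score  score_plus_grade_rank
course                                          
Phys    121.000000     43             164.000000
Math    170.000000     47             217.000000
CS      286.000000     56             342.000000
Hist    160.000000     85             245.000000
Bio     151.666667    224             375.666667
Hence 1343.66666667.

1343.66666667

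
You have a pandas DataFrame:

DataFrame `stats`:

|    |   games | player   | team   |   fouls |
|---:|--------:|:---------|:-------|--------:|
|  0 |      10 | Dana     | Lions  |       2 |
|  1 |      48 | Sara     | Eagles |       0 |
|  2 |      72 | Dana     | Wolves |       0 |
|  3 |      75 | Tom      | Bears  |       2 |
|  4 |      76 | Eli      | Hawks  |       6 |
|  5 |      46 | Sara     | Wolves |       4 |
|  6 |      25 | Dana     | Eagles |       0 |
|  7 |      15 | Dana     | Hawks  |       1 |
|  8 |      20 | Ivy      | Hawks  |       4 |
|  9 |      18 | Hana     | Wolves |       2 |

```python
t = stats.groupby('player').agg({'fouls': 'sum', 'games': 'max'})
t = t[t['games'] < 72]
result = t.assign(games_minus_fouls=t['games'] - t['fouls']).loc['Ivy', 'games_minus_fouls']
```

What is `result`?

group by player: sum(fouls), max(games):
        fouls  games
player              
Dana        3     72
Eli         6     76
Hana        2     18
Ivy         4     20
Sara        4     48
Tom         2     75
filter rows where games < 72:
        fouls  games
player              
Hana        2     18
Ivy         4     20
Sara        4     48
add column games_minus_fouls = t['games'] - t['fouls']:
        fouls  games  games_minus_fouls
player                                 
Hana        2     18                 16
Ivy         4     20                 16
Sara        4     48                 44

16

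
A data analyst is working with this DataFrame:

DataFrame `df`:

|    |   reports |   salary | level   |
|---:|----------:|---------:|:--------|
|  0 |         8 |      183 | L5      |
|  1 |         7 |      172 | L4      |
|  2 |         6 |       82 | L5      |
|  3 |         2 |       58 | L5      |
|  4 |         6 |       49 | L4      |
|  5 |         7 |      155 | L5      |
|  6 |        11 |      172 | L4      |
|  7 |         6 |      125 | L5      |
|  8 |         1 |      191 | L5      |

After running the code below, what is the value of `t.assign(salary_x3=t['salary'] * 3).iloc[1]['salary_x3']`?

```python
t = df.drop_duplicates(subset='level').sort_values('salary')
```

drop duplicate level (keep=first):
   reports  salary level
0        8     183    L5
1        7     172    L4
sort by salary:
   reports  salary level
1        7     172    L4
0        8     183    L5
add column salary_x3 = t['salary'] * 3:
   reports  salary level  salary_x3
1        7     172    L4        516
0        8     183    L5        549
Finally, value at position 1, column 'salary_x3' = 549.

549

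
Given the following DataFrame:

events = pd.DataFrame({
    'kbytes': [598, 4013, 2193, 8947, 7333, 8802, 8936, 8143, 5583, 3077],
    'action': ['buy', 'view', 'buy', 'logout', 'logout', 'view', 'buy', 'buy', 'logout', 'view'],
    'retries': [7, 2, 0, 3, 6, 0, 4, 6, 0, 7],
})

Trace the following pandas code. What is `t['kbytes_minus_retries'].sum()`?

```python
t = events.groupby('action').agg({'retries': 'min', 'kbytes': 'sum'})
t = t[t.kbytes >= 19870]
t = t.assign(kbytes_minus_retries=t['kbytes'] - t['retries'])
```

41733

group by action: min(retries), sum(kbytes):
        retries  kbytes
action                 
buy           0   19870
logout        0   21863
view          0   15892
filter rows where kbytes >= 19870:
        retries  kbytes
action                 
buy           0   19870
logout        0   21863
add column kbytes_minus_retries = t['kbytes'] - t['retries']:
        retries  kbytes  kbytes_minus_retries
action                                       
buy           0   19870                 19870
logout        0   21863                 21863
Finally, sum of column 'kbytes_minus_retries' = 41733.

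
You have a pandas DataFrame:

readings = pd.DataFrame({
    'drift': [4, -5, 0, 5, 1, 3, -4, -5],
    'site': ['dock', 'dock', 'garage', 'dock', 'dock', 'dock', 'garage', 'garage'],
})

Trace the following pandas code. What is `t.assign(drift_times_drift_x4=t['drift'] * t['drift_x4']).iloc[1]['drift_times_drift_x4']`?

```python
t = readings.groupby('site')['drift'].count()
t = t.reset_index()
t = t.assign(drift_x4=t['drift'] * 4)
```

36

group by site, count of drift:
site
dock      5
garage    3
Name: drift, dtype: int64
reset_index():
     site  drift
0    dock      5
1  garage      3
add column drift_x4 = t['drift'] * 4:
     site  drift  drift_x4
0    dock      5        20
1  garage      3        12
add column drift_times_drift_x4 = t['drift'] * t['drift_x4']:
     site  drift  drift_x4  drift_times_drift_x4
0    dock      5        20                   100
1  garage      3        12                    36
Then the value at position 1, column 'drift_times_drift_x4': 36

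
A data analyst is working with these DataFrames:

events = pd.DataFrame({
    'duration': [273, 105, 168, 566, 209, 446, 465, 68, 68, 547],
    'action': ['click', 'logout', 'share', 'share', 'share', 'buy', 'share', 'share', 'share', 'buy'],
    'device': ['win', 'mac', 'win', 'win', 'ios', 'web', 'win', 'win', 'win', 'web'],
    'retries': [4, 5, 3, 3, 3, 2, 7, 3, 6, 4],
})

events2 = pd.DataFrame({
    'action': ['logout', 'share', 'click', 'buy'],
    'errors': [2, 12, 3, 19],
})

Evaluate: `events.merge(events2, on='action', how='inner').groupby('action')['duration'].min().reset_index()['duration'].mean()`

merge on 'action' (how='inner') → 10 rows:
   duration  action device  retries  errors
0       273   click    win        4       3
1       105  logout    mac        5       2
2       168   share    win        3      12
3       566   share    win        3      12
4       209   share    ios        3      12
5       446     buy    web        2      19
6       465   share    win        7      12
7        68   share    win        3      12
8        68   share    win        6      12
9       547     buy    web        4      19
group by action, min of duration:
action
buy       446
click     273
logout    105
share      68
Name: duration, dtype: int64
reset_index():
   action  duration
0     buy       446
1   click       273
2  logout       105
3   share        68
The mean of column 'duration' is 223.0.

223.0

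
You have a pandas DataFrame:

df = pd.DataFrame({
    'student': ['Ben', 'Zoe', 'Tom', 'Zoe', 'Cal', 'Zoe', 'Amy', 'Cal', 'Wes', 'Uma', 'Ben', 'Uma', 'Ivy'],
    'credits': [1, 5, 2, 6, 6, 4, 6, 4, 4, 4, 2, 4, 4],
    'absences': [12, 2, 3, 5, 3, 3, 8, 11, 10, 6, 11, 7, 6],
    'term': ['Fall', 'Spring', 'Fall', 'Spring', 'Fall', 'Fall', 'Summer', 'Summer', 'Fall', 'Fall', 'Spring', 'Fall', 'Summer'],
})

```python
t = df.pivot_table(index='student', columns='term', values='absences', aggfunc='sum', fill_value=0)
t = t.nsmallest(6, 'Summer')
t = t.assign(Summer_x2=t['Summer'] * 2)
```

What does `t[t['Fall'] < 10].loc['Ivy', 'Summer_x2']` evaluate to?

pivot: rows=student, cols=term, sum(absences):
term     Fall  Spring  Summer
student                      
Amy         0       0       8
Ben        12      11       0
Cal         3       0      11
Ivy         0       0       6
Tom         3       0       0
Uma        13       0       0
Wes        10       0       0
Zoe         3       7       0
take 6 rows with smallest Summer:
term     Fall  Spring  Summer
student                      
Ben        12      11       0
Tom         3       0       0
Uma        13       0       0
Wes        10       0       0
Zoe         3       7       0
Ivy         0       0       6
add column Summer_x2 = t['Summer'] * 2:
term     Fall  Spring  Summer  Summer_x2
student                                 
Ben        12      11       0          0
Tom         3       0       0          0
Uma        13       0       0          0
Wes        10       0       0          0
Zoe         3       7       0          0
Ivy         0       0       6         12
filter rows where Fall < 10:
term     Fall  Spring  Summer  Summer_x2
student                                 
Tom         3       0       0          0
Zoe         3       7       0          0
Ivy         0       0       6         12

12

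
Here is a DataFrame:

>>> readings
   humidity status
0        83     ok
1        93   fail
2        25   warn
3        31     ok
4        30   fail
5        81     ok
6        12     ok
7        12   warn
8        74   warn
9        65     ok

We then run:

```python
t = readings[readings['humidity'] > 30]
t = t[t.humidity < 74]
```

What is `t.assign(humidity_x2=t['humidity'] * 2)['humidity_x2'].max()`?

filter rows where humidity > 30:
   humidity status
0        83     ok
1        93   fail
3        31     ok
5        81     ok
8        74   warn
9        65     ok
filter rows where humidity < 74:
   humidity status
3        31     ok
9        65     ok
add column humidity_x2 = t['humidity'] * 2:
   humidity status  humidity_x2
3        31     ok           62
9        65     ok          130

130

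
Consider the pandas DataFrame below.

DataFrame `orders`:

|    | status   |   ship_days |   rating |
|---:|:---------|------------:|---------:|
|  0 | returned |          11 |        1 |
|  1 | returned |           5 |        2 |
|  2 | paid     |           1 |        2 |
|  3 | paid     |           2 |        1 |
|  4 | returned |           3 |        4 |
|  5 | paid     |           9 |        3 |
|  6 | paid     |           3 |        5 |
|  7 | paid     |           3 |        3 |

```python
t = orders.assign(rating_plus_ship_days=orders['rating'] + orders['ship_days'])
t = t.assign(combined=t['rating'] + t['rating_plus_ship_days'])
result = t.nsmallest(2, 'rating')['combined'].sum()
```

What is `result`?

17

add column rating_plus_ship_days = orders['rating'] + orders['ship_days']:
     status  ship_days  rating  rating_plus_ship_days
0  returned         11       1                     12
1  returned          5       2                      7
2      paid          1       2                      3
3      paid          2       1                      3
4  returned          3       4                      7
5      paid          9       3                     12
6      paid          3       5                      8
7      paid          3       3                      6
add column combined = t['rating'] + t['rating_plus_ship_days']:
     status  ship_days  rating  rating_plus_ship_days  combined
0  returned         11       1                     12        13
1  returned          5       2                      7         9
2      paid          1       2                      3         5
3      paid          2       1                      3         4
4  returned          3       4                      7        11
5      paid          9       3                     12        15
6      paid          3       5                      8        13
7      paid          3       3                      6         9
take 2 rows with smallest rating:
     status  ship_days  rating  rating_plus_ship_days  combined
0  returned         11       1                     12        13
3      paid          2       1                      3         4
Taking the sum of column 'combined' gives 17.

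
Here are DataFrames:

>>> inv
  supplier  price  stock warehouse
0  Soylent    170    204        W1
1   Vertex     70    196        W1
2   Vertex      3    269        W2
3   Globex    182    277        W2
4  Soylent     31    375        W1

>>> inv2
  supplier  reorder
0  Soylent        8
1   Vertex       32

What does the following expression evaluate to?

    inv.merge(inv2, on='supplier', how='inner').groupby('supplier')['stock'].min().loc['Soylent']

204

merge on 'supplier' (how='inner') → 4 rows:
  supplier  price  stock warehouse  reorder
0  Soylent    170    204        W1        8
1   Vertex     70    196        W1       32
2   Vertex      3    269        W2       32
3  Soylent     31    375        W1        8
group by supplier, min of stock:
supplier
Soylent    204
Vertex     196
Name: stock, dtype: int64
Taking the value at index 'Soylent' gives 204.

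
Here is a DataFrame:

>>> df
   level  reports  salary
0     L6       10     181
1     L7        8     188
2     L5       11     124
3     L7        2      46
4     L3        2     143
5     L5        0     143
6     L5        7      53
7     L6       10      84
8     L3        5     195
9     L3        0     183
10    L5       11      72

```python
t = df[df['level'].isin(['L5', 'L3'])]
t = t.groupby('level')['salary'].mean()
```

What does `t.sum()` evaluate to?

filter rows where level in ['L5', 'L3']:
   level  reports  salary
2     L5       11     124
4     L3        2     143
5     L5        0     143
6     L5        7      53
8     L3        5     195
9     L3        0     183
10    L5       11      72
group by level, mean of salary:
level
L3    173.666667
L5     98.000000
Name: salary, dtype: float64
Reading off the sum of the resulting series, we get 271.666666667.

271.666666667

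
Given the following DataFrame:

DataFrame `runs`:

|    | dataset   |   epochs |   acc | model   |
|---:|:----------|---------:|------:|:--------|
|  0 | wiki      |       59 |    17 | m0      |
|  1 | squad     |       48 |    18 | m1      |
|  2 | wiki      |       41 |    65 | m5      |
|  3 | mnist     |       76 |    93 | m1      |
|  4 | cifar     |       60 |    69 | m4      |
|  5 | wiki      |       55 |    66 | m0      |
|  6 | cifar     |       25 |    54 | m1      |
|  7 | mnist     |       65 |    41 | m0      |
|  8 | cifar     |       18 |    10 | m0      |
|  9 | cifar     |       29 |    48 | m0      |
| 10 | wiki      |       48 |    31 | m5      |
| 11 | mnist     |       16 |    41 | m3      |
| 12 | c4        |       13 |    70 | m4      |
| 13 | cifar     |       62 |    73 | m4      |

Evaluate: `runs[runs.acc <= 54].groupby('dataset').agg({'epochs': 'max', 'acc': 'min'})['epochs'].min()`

29

filter rows where acc <= 54:
   dataset  epochs  acc model
0     wiki      59   17    m0
1    squad      48   18    m1
6    cifar      25   54    m1
7    mnist      65   41    m0
8    cifar      18   10    m0
9    cifar      29   48    m0
10    wiki      48   31    m5
11   mnist      16   41    m3
group by dataset: max(epochs), min(acc):
         epochs  acc
dataset             
cifar        29   10
mnist        65   41
squad        48   18
wiki         59   17
min of column 'epochs' → 29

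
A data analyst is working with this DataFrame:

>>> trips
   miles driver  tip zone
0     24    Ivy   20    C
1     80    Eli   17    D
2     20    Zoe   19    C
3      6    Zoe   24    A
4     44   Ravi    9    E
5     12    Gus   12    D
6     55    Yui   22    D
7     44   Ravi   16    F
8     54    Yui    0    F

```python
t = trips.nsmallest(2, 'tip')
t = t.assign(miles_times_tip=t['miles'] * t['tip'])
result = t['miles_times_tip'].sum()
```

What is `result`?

take 2 rows with smallest tip:
   miles driver  tip zone
8     54    Yui    0    F
4     44   Ravi    9    E
add column miles_times_tip = t['miles'] * t['tip']:
   miles driver  tip zone  miles_times_tip
8     54    Yui    0    F                0
4     44   Ravi    9    E              396

396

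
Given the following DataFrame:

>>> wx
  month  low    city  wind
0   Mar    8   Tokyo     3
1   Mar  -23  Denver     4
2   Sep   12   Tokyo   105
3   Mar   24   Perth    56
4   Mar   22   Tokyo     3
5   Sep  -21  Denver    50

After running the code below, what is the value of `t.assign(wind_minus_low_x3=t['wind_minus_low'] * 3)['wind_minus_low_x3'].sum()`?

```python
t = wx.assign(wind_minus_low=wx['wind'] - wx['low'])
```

597

add column wind_minus_low = wx['wind'] - wx['low']:
  month  low    city  wind  wind_minus_low
0   Mar    8   Tokyo     3              -5
1   Mar  -23  Denver     4              27
2   Sep   12   Tokyo   105              93
3   Mar   24   Perth    56              32
4   Mar   22   Tokyo     3             -19
5   Sep  -21  Denver    50              71
add column wind_minus_low_x3 = t['wind_minus_low'] * 3:
  month  low    city  wind  wind_minus_low  wind_minus_low_x3
0   Mar    8   Tokyo     3              -5                -15
1   Mar  -23  Denver     4              27                 81
2   Sep   12   Tokyo   105              93                279
3   Mar   24   Perth    56              32                 96
4   Mar   22   Tokyo     3             -19                -57
5   Sep  -21  Denver    50              71                213
Taking the sum of column 'wind_minus_low_x3' gives 597.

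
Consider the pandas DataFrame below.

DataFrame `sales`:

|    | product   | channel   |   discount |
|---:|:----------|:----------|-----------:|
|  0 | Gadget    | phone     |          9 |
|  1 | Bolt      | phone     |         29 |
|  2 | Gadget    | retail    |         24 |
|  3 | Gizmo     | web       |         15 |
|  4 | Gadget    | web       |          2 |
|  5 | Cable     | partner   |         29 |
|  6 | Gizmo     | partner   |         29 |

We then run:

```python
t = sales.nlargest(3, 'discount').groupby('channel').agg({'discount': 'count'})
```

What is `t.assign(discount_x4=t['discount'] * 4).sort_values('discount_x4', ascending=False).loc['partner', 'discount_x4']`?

8

take 3 rows with largest discount:
  product  channel  discount
1    Bolt    phone        29
5   Cable  partner        29
6   Gizmo  partner        29
group by channel, count of discount:
         discount
channel          
partner         2
phone           1
add column discount_x4 = t['discount'] * 4:
         discount  discount_x4
channel                       
partner         2            8
phone           1            4
sort by discount_x4 descending:
         discount  discount_x4
channel                       
partner         2            8
phone           1            4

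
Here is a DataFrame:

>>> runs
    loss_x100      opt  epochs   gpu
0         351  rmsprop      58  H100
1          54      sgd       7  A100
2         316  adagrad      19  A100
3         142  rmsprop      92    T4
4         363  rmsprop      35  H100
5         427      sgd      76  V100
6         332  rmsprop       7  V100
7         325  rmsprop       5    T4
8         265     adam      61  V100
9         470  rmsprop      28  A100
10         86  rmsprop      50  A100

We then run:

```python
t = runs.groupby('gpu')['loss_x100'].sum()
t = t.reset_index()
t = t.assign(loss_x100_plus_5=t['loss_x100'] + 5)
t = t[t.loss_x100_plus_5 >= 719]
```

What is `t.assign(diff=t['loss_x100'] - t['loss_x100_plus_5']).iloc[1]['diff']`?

group by gpu, sum of loss_x100:
gpu
A100     926
H100     714
T4       467
V100    1024
Name: loss_x100, dtype: int64
reset_index():
    gpu  loss_x100
0  A100        926
1  H100        714
2    T4        467
3  V100       1024
add column loss_x100_plus_5 = t['loss_x100'] + 5:
    gpu  loss_x100  loss_x100_plus_5
0  A100        926               931
1  H100        714               719
2    T4        467               472
3  V100       1024              1029
filter rows where loss_x100_plus_5 >= 719:
    gpu  loss_x100  loss_x100_plus_5
0  A100        926               931
1  H100        714               719
3  V100       1024              1029
add column diff = t['loss_x100'] - t['loss_x100_plus_5']:
    gpu  loss_x100  loss_x100_plus_5  diff
0  A100        926               931    -5
1  H100        714               719    -5
3  V100       1024              1029    -5
Taking the value at position 1, column 'diff' gives -5.

-5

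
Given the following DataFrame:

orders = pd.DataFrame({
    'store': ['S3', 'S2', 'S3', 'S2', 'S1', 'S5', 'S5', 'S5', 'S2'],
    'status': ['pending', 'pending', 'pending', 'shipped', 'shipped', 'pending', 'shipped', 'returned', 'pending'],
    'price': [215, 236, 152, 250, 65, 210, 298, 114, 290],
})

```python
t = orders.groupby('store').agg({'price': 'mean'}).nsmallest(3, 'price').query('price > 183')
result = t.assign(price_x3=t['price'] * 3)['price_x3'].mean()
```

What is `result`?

group by store, mean of price:
            price
store            
S1      65.000000
S2     258.666667
S3     183.500000
S5     207.333333
take 3 rows with smallest price:
            price
store            
S1      65.000000
S3     183.500000
S5     207.333333
filter rows where price > 183:
            price
store            
S3     183.500000
S5     207.333333
add column price_x3 = t['price'] * 3:
            price  price_x3
store                      
S3     183.500000     550.5
S5     207.333333     622.0
Then the mean of column 'price_x3': 586.25

586.25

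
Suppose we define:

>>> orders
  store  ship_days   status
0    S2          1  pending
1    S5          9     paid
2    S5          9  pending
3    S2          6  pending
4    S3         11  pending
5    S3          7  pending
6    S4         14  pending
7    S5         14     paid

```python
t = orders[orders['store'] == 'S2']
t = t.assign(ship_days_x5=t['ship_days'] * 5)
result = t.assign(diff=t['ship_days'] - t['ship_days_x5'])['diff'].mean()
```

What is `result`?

-14.0

filter rows where store == 'S2':
  store  ship_days   status
0    S2          1  pending
3    S2          6  pending
add column ship_days_x5 = t['ship_days'] * 5:
  store  ship_days   status  ship_days_x5
0    S2          1  pending             5
3    S2          6  pending            30
add column diff = t['ship_days'] - t['ship_days_x5']:
  store  ship_days   status  ship_days_x5  diff
0    S2          1  pending             5    -4
3    S2          6  pending            30   -24
So mean() = -14.0.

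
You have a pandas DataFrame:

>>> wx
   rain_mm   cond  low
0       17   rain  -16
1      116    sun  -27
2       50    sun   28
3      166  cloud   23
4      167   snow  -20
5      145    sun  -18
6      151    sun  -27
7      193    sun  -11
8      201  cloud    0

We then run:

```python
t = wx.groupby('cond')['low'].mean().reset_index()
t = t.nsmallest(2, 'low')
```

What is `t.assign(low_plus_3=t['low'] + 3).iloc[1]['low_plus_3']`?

group by cond, mean of low:
cond
cloud    11.5
rain    -16.0
snow    -20.0
sun     -11.0
Name: low, dtype: float64
reset_index():
    cond   low
0  cloud  11.5
1   rain -16.0
2   snow -20.0
3    sun -11.0
take 2 rows with smallest low:
   cond   low
2  snow -20.0
1  rain -16.0
add column low_plus_3 = t['low'] + 3:
   cond   low  low_plus_3
2  snow -20.0       -17.0
1  rain -16.0       -13.0

-13.0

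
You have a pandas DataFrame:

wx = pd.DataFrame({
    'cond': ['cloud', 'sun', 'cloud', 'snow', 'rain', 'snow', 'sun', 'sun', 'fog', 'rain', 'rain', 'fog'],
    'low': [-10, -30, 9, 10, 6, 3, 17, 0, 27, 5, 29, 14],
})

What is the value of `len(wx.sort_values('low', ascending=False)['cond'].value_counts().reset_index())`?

sort by low descending:
     cond  low
10   rain   29
8     fog   27
6     sun   17
11    fog   14
3    snow   10
2   cloud    9
4    rain    6
9    rain    5
5    snow    3
7     sun    0
0   cloud  -10
1     sun  -30
value_counts of cond:
cond
rain     3
sun      3
fog      2
snow     2
cloud    2
Name: count, dtype: int64
reset_index():
    cond  count
0   rain      3
1    sun      3
2    fog      2
3   snow      2
4  cloud      2
The number of rows is 5.

5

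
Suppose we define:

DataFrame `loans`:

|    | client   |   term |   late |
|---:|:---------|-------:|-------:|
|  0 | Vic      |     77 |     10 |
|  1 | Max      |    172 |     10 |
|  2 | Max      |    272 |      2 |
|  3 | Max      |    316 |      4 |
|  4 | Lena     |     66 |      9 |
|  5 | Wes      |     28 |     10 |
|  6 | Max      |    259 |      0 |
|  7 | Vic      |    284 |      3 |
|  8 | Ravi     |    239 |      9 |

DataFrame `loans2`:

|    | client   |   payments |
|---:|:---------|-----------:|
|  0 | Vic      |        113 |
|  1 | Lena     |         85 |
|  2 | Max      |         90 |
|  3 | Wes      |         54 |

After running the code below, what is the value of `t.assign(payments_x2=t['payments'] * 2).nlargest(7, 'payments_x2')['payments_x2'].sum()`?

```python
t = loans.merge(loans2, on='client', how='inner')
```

merge on 'client' (how='inner') → 8 rows:
  client  term  late  payments
0    Vic    77    10       113
1    Max   172    10        90
2    Max   272     2        90
3    Max   316     4        90
4   Lena    66     9        85
5    Wes    28    10        54
6    Max   259     0        90
7    Vic   284     3       113
add column payments_x2 = t['payments'] * 2:
  client  term  late  payments  payments_x2
0    Vic    77    10       113          226
1    Max   172    10        90          180
2    Max   272     2        90          180
3    Max   316     4        90          180
4   Lena    66     9        85          170
5    Wes    28    10        54          108
6    Max   259     0        90          180
7    Vic   284     3       113          226
take 7 rows with largest payments_x2:
  client  term  late  payments  payments_x2
0    Vic    77    10       113          226
7    Vic   284     3       113          226
1    Max   172    10        90          180
2    Max   272     2        90          180
3    Max   316     4        90          180
6    Max   259     0        90          180
4   Lena    66     9        85          170
Hence 1342.

1342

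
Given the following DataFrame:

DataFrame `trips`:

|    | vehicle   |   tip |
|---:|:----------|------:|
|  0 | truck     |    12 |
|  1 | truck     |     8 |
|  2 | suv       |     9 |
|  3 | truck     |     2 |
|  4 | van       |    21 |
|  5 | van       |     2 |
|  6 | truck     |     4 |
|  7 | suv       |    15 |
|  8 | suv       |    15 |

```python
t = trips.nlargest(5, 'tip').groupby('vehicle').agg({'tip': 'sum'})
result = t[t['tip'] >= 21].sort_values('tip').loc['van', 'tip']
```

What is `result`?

21

take 5 rows with largest tip:
  vehicle  tip
4     van   21
7     suv   15
8     suv   15
0   truck   12
2     suv    9
group by vehicle, sum of tip:
         tip
vehicle     
suv       39
truck     12
van       21
filter rows where tip >= 21:
         tip
vehicle     
suv       39
van       21
sort by tip:
         tip
vehicle     
van       21
suv       39
value at row 'van', column 'tip' → 21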